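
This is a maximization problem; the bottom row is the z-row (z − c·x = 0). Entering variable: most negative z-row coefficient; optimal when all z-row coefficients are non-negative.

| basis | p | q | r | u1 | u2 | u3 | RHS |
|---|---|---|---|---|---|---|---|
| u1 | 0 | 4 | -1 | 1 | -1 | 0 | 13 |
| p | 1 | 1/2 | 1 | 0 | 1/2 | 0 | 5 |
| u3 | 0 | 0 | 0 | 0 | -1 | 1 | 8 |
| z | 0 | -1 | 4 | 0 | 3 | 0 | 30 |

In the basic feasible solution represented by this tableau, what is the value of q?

0

q is not in the basis, so in the current basic feasible solution q = 0.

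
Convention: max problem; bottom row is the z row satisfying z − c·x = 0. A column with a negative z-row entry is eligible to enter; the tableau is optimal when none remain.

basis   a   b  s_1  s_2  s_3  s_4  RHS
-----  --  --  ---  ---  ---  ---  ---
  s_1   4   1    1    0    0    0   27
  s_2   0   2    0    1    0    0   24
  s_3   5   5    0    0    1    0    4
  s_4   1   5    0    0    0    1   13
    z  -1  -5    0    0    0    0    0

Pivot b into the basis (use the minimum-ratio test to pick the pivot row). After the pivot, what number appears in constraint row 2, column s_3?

-2/5

Ratio test on column b — row 1: 27/1 = 27; row 2: 24/2 = 12; row 3: 4/5 = 4/5; row 4: 13/5 = 13/5. Minimum is 4/5 at row 3 (s_3 leaves); pivot element 5.
Divide row 3 by 5; eliminate column b from the other rows.
Row 2 update in column s_3: 0 − 2·(1/5) = -2/5.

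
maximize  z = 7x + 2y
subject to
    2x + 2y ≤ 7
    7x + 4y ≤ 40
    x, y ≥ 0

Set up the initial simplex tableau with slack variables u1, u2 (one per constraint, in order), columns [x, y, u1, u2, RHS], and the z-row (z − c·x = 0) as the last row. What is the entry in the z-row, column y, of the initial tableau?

The z-row carries the negated objective coefficients: the y entry is -2.

-2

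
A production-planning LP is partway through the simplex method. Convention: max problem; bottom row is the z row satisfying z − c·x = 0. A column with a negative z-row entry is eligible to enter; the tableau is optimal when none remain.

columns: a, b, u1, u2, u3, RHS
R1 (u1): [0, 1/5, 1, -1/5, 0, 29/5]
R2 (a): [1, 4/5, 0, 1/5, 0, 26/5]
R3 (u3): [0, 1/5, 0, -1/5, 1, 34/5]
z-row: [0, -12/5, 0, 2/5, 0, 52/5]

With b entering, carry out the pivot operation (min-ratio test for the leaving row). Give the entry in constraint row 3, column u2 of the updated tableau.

Ratio test on column b — row 1: (29/5)/(1/5) = 29; row 2: (26/5)/(4/5) = 13/2; row 3: (34/5)/(1/5) = 34. Minimum is 13/2 at row 2 (a leaves); pivot element 4/5.
Divide row 2 by 4/5; eliminate column b from the other rows.
Row 3 update in column u2: -1/5 − (1/5)·(1/4) = -1/4.

-1/4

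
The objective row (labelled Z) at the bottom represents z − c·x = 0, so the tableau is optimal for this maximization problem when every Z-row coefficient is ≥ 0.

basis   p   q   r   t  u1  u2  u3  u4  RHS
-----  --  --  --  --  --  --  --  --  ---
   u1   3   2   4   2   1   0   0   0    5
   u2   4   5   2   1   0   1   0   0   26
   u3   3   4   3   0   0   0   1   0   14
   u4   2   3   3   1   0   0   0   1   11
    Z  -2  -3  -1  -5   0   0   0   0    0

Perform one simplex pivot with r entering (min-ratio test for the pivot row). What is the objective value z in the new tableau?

Ratio test on column r — row 1: 5/4 = 5/4; row 2: 26/2 = 13; row 3: 14/3 = 14/3; row 4: 11/3 = 11/3. Minimum is 5/4 at row 1 (u1 leaves); pivot element 4.
Pivot on row 1; the Z-row RHS becomes 0 − (-1)·(5/4) = 5/4.

5/4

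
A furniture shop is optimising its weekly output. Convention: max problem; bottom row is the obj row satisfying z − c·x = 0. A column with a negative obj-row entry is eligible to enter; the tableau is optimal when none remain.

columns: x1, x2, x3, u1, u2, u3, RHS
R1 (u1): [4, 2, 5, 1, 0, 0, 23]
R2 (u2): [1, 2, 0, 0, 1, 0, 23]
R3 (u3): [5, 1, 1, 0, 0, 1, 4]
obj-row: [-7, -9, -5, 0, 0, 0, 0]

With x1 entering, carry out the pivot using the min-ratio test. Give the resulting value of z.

Ratio test on column x1 — row 1: 23/4 = 23/4; row 2: 23/1 = 23; row 3: 4/5 = 4/5. Minimum is 4/5 at row 3 (u3 leaves); pivot element 5.
Pivot on row 3; the obj-row RHS becomes 0 − (-7)·(4/5) = 28/5.

28/5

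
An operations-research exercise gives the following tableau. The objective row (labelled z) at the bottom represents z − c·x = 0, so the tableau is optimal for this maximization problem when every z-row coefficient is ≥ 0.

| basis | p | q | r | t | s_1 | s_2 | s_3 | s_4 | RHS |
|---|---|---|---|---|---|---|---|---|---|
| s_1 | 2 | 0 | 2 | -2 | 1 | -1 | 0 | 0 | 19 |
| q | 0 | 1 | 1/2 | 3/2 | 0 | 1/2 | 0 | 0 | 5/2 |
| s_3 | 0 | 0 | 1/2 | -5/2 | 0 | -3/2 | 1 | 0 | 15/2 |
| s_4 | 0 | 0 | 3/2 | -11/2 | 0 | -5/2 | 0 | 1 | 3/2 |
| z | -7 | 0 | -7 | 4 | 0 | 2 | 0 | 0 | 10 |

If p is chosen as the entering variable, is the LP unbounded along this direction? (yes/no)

no

Column p has positive entries in row(s) 1, so the ratio test bounds it — not unbounded.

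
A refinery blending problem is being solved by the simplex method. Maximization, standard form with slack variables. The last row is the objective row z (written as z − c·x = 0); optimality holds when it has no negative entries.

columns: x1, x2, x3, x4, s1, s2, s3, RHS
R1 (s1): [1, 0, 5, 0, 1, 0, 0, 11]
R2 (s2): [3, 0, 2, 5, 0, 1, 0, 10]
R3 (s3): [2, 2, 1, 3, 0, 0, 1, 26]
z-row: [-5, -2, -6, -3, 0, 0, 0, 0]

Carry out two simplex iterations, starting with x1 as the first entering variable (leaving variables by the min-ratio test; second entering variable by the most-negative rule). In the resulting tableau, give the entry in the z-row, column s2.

19/13

Ratio test on column x1 — row 1: 11/1 = 11; row 2: 10/3 = 10/3; row 3: 26/2 = 13. Minimum is 10/3 at row 2 (s2 leaves); pivot element 3.
Divide row 2 by 3; eliminate column x1 from the other rows.
Second iteration: most negative z-row entry is -8/3 in column x3, so x3 enters.
Ratio test on column x3 — row 1: (23/3)/(13/3) = 23/13; row 2: (10/3)/(2/3) = 5; row 3: entry -1/3 ≤ 0. Minimum is 23/13 at row 1 (s1 leaves); pivot element 13/3.
Divide row 1 by 13/3; eliminate column x3 from the other rows.
After both pivots, the entry at the z-row, column s2 is 19/13.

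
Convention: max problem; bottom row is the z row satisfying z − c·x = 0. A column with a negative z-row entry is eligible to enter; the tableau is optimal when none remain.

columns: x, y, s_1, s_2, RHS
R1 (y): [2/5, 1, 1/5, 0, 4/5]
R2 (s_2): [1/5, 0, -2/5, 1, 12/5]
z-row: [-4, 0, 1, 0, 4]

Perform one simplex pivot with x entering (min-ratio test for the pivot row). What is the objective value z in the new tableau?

Ratio test on column x — row 1: (4/5)/(2/5) = 2; row 2: (12/5)/(1/5) = 12. Minimum is 2 at row 1 (y leaves); pivot element 2/5.
Pivot on row 1; the z-row RHS becomes 4 − (-4)·2 = 12.

12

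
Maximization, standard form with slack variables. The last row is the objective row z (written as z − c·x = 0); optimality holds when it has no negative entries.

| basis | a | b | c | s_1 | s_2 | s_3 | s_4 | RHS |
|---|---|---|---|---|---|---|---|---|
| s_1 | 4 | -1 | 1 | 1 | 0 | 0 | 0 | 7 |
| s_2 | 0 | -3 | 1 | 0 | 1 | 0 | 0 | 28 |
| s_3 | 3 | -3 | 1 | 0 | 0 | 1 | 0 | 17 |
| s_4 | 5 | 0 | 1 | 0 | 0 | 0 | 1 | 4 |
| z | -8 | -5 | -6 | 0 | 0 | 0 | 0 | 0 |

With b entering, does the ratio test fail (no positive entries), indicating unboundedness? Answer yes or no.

yes

Every constraint-row entry in column b is ≤ 0, so increasing b is unbounded.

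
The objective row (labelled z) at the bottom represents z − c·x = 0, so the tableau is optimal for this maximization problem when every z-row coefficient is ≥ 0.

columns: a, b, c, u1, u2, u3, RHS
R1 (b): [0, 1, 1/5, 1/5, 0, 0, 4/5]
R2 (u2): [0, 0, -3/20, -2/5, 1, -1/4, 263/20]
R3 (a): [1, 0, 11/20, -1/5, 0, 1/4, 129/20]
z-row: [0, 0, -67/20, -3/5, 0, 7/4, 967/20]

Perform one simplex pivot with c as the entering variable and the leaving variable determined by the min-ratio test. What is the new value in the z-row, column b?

Ratio test on column c — row 1: (4/5)/(1/5) = 4; row 2: entry -3/20 ≤ 0; row 3: (129/20)/(11/20) = 129/11. Minimum is 4 at row 1 (b leaves); pivot element 1/5.
Divide row 1 by 1/5; eliminate column c from the other rows.
z-row update in column b: 0 − (-67/20)·5 = 67/4.

67/4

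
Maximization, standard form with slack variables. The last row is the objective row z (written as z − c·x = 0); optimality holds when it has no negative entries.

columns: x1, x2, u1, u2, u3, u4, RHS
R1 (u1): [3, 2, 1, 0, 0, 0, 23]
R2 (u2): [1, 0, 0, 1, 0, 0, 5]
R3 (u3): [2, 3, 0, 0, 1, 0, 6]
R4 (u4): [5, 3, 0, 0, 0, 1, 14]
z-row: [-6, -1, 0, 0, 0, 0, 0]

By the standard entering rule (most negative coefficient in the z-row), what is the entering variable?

x1

Negative z-row entries: x1: -6, x2: -1.
The most negative is -6 in column x1, so x1 enters.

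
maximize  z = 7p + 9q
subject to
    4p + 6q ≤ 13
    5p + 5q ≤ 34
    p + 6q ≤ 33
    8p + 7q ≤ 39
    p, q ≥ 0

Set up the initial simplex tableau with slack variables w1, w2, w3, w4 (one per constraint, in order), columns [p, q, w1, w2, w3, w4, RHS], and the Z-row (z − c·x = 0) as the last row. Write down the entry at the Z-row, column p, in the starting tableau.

The Z-row carries the negated objective coefficients: the p entry is -7.

-7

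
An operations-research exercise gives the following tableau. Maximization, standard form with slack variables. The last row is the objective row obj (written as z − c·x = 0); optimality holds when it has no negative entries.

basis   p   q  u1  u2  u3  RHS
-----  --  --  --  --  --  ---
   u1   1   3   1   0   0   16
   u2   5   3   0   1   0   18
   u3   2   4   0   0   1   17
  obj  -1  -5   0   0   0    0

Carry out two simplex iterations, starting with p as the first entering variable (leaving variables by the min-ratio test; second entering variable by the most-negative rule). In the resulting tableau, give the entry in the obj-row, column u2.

Ratio test on column p — row 1: 16/1 = 16; row 2: 18/5 = 18/5; row 3: 17/2 = 17/2. Minimum is 18/5 at row 2 (u2 leaves); pivot element 5.
Divide row 2 by 5; eliminate column p from the other rows.
Second iteration: most negative obj-row entry is -22/5 in column q, so q enters.
Ratio test on column q — row 1: (62/5)/(12/5) = 31/6; row 2: (18/5)/(3/5) = 6; row 3: (49/5)/(14/5) = 7/2. Minimum is 7/2 at row 3 (u3 leaves); pivot element 14/5.
Divide row 3 by 14/5; eliminate column q from the other rows.
After both pivots, the entry at the obj-row, column u2 is -3/7.

-3/7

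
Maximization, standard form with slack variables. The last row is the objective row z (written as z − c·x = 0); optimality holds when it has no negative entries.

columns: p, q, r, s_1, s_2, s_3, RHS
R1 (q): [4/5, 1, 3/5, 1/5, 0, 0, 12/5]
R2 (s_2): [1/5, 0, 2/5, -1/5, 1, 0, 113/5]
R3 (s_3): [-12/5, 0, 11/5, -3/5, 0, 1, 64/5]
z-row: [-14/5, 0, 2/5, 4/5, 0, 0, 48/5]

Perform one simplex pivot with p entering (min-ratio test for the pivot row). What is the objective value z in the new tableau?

18

Ratio test on column p — row 1: (12/5)/(4/5) = 3; row 2: (113/5)/(1/5) = 113; row 3: entry -12/5 ≤ 0. Minimum is 3 at row 1 (q leaves); pivot element 4/5.
Pivot on row 1; the z-row RHS becomes 48/5 − (-14/5)·3 = 18.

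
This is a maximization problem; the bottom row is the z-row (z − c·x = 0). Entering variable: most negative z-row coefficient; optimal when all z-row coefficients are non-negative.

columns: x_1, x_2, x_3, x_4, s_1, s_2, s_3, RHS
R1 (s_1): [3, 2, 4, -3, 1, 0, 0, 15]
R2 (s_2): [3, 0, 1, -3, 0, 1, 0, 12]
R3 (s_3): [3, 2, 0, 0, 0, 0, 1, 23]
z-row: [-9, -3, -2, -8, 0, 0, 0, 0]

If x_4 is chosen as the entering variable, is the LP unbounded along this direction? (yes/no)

Every constraint-row entry in column x_4 is ≤ 0, so increasing x_4 is unbounded.

yes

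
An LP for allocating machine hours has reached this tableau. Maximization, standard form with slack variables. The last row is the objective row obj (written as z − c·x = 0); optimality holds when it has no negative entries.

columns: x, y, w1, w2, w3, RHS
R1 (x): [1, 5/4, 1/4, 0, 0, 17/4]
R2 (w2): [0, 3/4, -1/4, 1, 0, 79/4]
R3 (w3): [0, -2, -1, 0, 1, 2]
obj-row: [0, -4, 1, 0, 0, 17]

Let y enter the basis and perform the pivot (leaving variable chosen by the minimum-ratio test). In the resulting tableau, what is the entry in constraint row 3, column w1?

Ratio test on column y — row 1: (17/4)/(5/4) = 17/5; row 2: (79/4)/(3/4) = 79/3; row 3: entry -2 ≤ 0. Minimum is 17/5 at row 1 (x leaves); pivot element 5/4.
Divide row 1 by 5/4; eliminate column y from the other rows.
Row 3 update in column w1: -1 − (-2)·(1/5) = -3/5.

-3/5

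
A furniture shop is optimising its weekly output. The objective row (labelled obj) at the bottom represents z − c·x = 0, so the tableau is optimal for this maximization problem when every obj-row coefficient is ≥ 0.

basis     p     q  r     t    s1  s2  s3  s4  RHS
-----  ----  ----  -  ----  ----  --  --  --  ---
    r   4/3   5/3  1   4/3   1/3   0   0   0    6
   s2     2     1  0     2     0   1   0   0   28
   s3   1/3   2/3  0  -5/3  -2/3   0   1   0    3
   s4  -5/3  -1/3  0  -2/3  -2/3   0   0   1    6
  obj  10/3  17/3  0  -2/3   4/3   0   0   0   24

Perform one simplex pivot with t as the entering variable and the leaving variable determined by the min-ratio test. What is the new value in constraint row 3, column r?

Ratio test on column t — row 1: 6/(4/3) = 9/2; row 2: 28/2 = 14; row 3: entry -5/3 ≤ 0; row 4: entry -2/3 ≤ 0. Minimum is 9/2 at row 1 (r leaves); pivot element 4/3.
Divide row 1 by 4/3; eliminate column t from the other rows.
Row 3 update in column r: 0 − (-5/3)·(3/4) = 5/4.

5/4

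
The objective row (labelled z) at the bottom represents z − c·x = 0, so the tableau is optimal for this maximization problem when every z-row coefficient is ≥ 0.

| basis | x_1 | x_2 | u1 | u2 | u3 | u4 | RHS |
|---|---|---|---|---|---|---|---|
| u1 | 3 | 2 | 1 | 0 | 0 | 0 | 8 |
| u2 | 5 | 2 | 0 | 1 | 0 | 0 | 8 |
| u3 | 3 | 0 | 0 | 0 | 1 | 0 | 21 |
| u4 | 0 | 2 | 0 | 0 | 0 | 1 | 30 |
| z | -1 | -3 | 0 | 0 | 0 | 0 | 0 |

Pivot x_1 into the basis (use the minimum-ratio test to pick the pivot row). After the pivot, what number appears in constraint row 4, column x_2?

2

Ratio test on column x_1 — row 1: 8/3 = 8/3; row 2: 8/5 = 8/5; row 3: 21/3 = 7; row 4: entry 0 ≤ 0. Minimum is 8/5 at row 2 (u2 leaves); pivot element 5.
Divide row 2 by 5; eliminate column x_1 from the other rows.
Row 4 update in column x_2: 2 − 0·(2/5) = 2.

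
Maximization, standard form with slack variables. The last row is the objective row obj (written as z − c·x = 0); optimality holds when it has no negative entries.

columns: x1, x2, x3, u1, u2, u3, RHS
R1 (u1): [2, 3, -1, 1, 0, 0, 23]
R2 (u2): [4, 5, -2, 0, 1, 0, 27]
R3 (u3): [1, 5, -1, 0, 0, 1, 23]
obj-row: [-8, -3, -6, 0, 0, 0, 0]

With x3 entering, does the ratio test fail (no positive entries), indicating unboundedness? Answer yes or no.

yes

Every constraint-row entry in column x3 is ≤ 0, so increasing x3 is unbounded.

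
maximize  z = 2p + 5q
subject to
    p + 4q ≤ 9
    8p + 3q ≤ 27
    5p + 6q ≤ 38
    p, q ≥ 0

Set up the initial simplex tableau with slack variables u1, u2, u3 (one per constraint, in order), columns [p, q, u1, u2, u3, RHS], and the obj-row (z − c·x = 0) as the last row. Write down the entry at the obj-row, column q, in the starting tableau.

-5

The obj-row carries the negated objective coefficients: the q entry is -5.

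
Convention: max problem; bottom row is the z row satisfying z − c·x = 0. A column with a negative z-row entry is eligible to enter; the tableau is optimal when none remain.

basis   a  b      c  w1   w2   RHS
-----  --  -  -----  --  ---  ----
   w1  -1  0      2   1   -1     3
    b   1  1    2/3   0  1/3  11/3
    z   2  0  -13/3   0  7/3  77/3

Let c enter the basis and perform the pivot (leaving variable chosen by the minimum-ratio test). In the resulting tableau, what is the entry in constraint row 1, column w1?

Ratio test on column c — row 1: 3/2 = 3/2; row 2: (11/3)/(2/3) = 11/2. Minimum is 3/2 at row 1 (w1 leaves); pivot element 2.
Divide row 1 by 2; eliminate column c from the other rows.
In the new row 1, the w1 entry is the old entry divided by the pivot: 1/2 = 1/2.

1/2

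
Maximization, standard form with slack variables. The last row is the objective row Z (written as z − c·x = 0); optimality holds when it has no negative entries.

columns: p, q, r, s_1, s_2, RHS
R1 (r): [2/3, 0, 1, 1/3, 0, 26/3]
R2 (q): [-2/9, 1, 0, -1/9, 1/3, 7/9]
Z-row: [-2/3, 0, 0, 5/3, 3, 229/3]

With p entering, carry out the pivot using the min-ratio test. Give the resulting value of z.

Ratio test on column p — row 1: (26/3)/(2/3) = 13; row 2: entry -2/9 ≤ 0. Minimum is 13 at row 1 (r leaves); pivot element 2/3.
Pivot on row 1; the Z-row RHS becomes 229/3 − (-2/3)·13 = 85.

85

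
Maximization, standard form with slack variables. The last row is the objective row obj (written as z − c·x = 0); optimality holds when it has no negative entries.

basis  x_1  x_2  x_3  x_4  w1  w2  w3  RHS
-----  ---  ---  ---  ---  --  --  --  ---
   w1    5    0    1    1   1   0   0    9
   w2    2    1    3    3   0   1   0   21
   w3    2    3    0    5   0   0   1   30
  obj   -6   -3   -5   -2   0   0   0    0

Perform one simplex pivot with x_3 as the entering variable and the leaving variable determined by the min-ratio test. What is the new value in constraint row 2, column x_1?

2/3

Ratio test on column x_3 — row 1: 9/1 = 9; row 2: 21/3 = 7; row 3: entry 0 ≤ 0. Minimum is 7 at row 2 (w2 leaves); pivot element 3.
Divide row 2 by 3; eliminate column x_3 from the other rows.
In the new row 2, the x_1 entry is the old entry divided by the pivot: 2/3 = 2/3.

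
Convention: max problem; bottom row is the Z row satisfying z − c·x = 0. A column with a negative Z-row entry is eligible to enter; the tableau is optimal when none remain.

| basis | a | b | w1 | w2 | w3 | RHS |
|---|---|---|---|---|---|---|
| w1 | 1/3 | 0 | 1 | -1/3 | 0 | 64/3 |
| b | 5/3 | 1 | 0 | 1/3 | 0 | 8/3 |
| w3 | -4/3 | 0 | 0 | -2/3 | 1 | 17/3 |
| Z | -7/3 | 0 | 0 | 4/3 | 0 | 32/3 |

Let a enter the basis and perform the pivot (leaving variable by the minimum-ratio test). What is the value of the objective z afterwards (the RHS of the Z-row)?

Ratio test on column a — row 1: (64/3)/(1/3) = 64; row 2: (8/3)/(5/3) = 8/5; row 3: entry -4/3 ≤ 0. Minimum is 8/5 at row 2 (b leaves); pivot element 5/3.
Pivot on row 2; the Z-row RHS becomes 32/3 − (-7/3)·(8/5) = 72/5.

72/5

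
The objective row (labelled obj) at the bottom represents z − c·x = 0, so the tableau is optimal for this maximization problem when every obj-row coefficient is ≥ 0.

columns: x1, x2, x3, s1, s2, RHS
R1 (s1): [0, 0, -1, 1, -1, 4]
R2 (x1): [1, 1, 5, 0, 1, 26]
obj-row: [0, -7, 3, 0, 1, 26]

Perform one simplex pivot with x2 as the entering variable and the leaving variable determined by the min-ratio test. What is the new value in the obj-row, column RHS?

Ratio test on column x2 — row 1: entry 0 ≤ 0; row 2: 26/1 = 26. Minimum is 26 at row 2 (x1 leaves); pivot element 1.
Divide row 2 by 1; eliminate column x2 from the other rows.
obj-row update in column RHS: 26 − (-7)·26 = 208.

208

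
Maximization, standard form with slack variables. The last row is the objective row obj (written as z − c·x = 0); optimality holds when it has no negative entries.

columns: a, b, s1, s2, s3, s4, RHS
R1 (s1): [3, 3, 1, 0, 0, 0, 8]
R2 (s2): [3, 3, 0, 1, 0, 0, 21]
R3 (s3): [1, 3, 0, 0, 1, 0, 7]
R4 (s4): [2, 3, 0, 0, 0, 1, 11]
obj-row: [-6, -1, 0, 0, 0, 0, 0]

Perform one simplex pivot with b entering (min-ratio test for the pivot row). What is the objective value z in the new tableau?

7/3

Ratio test on column b — row 1: 8/3 = 8/3; row 2: 21/3 = 7; row 3: 7/3 = 7/3; row 4: 11/3 = 11/3. Minimum is 7/3 at row 3 (s3 leaves); pivot element 3.
Pivot on row 3; the obj-row RHS becomes 0 − (-1)·(7/3) = 7/3.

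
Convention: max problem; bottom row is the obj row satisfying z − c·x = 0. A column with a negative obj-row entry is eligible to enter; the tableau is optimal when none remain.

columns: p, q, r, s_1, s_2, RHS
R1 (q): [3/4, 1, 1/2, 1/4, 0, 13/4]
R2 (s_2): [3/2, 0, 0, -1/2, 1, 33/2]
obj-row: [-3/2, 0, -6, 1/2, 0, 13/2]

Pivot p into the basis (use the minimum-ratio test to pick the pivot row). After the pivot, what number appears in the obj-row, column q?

2

Ratio test on column p — row 1: (13/4)/(3/4) = 13/3; row 2: (33/2)/(3/2) = 11. Minimum is 13/3 at row 1 (q leaves); pivot element 3/4.
Divide row 1 by 3/4; eliminate column p from the other rows.
obj-row update in column q: 0 − (-3/2)·(4/3) = 2.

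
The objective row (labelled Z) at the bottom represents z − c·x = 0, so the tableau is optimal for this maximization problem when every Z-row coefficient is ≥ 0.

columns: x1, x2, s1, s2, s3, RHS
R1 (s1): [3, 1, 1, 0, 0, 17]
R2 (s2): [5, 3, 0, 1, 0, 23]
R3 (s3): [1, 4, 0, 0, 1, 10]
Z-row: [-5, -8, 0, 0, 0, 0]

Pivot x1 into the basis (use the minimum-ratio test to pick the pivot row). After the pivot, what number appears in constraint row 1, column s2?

-3/5

Ratio test on column x1 — row 1: 17/3 = 17/3; row 2: 23/5 = 23/5; row 3: 10/1 = 10. Minimum is 23/5 at row 2 (s2 leaves); pivot element 5.
Divide row 2 by 5; eliminate column x1 from the other rows.
Row 1 update in column s2: 0 − 3·(1/5) = -3/5.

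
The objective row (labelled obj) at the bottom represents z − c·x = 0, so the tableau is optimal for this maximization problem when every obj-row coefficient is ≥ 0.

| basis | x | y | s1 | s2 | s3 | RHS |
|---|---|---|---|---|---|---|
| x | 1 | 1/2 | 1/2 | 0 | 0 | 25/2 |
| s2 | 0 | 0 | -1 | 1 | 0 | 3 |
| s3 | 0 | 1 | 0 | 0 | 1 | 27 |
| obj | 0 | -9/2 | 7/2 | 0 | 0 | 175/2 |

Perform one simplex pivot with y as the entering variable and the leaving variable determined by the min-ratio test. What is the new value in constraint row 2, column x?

Ratio test on column y — row 1: (25/2)/(1/2) = 25; row 2: entry 0 ≤ 0; row 3: 27/1 = 27. Minimum is 25 at row 1 (x leaves); pivot element 1/2.
Divide row 1 by 1/2; eliminate column y from the other rows.
Row 2 update in column x: 0 − 0·2 = 0.

0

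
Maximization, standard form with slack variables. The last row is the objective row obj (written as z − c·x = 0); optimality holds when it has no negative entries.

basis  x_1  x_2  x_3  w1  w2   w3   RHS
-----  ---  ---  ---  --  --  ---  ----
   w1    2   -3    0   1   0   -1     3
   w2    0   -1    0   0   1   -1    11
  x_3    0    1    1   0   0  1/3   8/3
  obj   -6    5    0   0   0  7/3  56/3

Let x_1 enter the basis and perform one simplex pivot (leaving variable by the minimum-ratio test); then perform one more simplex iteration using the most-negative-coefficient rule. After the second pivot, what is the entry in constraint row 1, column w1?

1/2

Ratio test on column x_1 — row 1: 3/2 = 3/2; row 2: entry 0 ≤ 0; row 3: entry 0 ≤ 0. Minimum is 3/2 at row 1 (w1 leaves); pivot element 2.
Divide row 1 by 2; eliminate column x_1 from the other rows.
Second iteration: most negative obj-row entry is -4 in column x_2, so x_2 enters.
Ratio test on column x_2 — row 1: entry -3/2 ≤ 0; row 2: entry -1 ≤ 0; row 3: (8/3)/1 = 8/3. Minimum is 8/3 at row 3 (x_3 leaves); pivot element 1.
Divide row 3 by 1; eliminate column x_2 from the other rows.
After both pivots, the entry at constraint row 1, column w1 is 1/2.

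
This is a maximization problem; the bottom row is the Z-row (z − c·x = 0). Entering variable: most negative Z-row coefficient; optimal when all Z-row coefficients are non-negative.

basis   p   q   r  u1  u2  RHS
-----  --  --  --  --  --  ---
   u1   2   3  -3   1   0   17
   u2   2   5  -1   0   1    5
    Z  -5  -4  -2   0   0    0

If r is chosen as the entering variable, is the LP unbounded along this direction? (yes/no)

yes

Every constraint-row entry in column r is ≤ 0, so increasing r is unbounded.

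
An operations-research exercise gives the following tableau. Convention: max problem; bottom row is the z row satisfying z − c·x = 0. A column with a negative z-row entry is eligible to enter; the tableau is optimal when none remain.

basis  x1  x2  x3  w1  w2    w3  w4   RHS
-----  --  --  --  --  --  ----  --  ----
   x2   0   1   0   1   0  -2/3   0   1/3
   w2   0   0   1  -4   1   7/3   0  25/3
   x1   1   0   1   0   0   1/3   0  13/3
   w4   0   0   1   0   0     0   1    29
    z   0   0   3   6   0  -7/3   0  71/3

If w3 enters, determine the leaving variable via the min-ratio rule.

w2

Column w3 entries and ratios — x2: -2/3 ≤ 0, skip; w2: (25/3)/(7/3) = 25/7; x1: (13/3)/(1/3) = 13; w4: 0 ≤ 0, skip.
Smallest ratio is 25/7 in the row of w2, so w2 leaves.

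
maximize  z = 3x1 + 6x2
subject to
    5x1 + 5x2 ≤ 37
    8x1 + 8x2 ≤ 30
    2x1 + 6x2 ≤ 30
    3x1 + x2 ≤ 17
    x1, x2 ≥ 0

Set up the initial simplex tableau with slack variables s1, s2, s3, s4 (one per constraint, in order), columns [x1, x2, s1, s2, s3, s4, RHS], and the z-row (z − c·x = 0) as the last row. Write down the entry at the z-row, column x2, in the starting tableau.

-6

The z-row carries the negated objective coefficients: the x2 entry is -6.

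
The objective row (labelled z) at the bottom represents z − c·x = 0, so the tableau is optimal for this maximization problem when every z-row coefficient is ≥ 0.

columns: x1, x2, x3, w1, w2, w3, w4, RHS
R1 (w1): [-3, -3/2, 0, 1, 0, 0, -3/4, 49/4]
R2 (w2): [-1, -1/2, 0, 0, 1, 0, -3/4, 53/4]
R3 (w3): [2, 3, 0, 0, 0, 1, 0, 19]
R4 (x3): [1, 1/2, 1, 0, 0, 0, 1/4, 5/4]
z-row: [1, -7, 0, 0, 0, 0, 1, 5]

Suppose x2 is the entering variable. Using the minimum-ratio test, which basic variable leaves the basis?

Column x2 entries and ratios — w1: -3/2 ≤ 0, skip; w2: -1/2 ≤ 0, skip; w3: 19/3 = 19/3; x3: (5/4)/(1/2) = 5/2.
Smallest ratio is 5/2 in the row of x3, so x3 leaves.

x3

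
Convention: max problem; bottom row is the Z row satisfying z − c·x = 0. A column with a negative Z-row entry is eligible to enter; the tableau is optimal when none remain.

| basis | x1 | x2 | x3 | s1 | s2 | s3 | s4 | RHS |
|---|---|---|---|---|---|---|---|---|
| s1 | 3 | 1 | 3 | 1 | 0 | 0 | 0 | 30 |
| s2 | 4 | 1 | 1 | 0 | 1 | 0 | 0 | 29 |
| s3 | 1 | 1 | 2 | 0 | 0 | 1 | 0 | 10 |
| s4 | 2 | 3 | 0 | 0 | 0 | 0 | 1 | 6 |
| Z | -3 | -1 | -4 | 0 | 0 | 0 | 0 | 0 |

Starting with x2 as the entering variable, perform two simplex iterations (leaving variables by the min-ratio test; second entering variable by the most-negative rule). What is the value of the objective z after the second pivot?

Ratio test on column x2 — row 1: 30/1 = 30; row 2: 29/1 = 29; row 3: 10/1 = 10; row 4: 6/3 = 2. Minimum is 2 at row 4 (s4 leaves); pivot element 3.
Pivot on row 4; the Z-row RHS becomes 0 − (-1)·2 = 2.
Next entering variable (most negative Z-row entry -4): x3.
Ratio test on column x3 — row 1: 28/3 = 28/3; row 2: 27/1 = 27; row 3: 8/2 = 4; row 4: entry 0 ≤ 0. Minimum is 4 at row 3 (s3 leaves); pivot element 2.
After the second pivot the Z-row RHS is 2 − (-4)·4 = 18.

18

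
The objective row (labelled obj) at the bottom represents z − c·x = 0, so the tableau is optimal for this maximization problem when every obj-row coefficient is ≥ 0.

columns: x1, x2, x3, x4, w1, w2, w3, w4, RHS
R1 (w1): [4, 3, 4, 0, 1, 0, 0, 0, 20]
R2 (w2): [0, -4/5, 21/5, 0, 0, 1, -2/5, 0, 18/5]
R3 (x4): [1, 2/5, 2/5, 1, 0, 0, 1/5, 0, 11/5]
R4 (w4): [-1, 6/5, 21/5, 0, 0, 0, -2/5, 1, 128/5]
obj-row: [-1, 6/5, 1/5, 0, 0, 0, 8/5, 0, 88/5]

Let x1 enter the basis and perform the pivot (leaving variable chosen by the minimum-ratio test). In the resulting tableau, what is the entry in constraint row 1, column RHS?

56/5

Ratio test on column x1 — row 1: 20/4 = 5; row 2: entry 0 ≤ 0; row 3: (11/5)/1 = 11/5; row 4: entry -1 ≤ 0. Minimum is 11/5 at row 3 (x4 leaves); pivot element 1.
Divide row 3 by 1; eliminate column x1 from the other rows.
Row 1 update in column RHS: 20 − 4·(11/5) = 56/5.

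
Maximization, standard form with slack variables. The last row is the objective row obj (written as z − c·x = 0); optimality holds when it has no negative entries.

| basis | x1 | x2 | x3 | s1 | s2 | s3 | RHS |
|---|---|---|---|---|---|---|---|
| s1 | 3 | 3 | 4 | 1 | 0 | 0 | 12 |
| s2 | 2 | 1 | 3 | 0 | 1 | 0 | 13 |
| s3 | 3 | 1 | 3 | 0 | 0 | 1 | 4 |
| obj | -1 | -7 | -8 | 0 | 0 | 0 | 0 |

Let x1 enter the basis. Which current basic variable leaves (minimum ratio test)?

Column x1 entries and ratios — s1: 12/3 = 4; s2: 13/2 = 13/2; s3: 4/3 = 4/3.
Smallest ratio is 4/3 in the row of s3, so s3 leaves.

s3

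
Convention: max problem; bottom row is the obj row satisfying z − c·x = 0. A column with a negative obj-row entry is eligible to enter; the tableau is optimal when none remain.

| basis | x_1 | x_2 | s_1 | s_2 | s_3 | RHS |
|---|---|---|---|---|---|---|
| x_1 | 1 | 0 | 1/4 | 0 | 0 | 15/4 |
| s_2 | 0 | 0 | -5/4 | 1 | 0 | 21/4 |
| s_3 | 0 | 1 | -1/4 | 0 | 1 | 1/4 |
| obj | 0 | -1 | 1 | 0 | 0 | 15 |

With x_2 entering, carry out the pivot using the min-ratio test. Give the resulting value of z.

61/4

Ratio test on column x_2 — row 1: entry 0 ≤ 0; row 2: entry 0 ≤ 0; row 3: (1/4)/1 = 1/4. Minimum is 1/4 at row 3 (s_3 leaves); pivot element 1.
Pivot on row 3; the obj-row RHS becomes 15 − (-1)·(1/4) = 61/4.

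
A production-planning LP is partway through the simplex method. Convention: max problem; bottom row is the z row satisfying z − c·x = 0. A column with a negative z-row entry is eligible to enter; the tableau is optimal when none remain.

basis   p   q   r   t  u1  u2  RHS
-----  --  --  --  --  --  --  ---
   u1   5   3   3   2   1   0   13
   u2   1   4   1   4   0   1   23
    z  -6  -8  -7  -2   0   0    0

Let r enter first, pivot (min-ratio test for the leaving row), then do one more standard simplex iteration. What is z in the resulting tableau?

104/3

Ratio test on column r — row 1: 13/3 = 13/3; row 2: 23/1 = 23. Minimum is 13/3 at row 1 (u1 leaves); pivot element 3.
Pivot on row 1; the z-row RHS becomes 0 − (-7)·(13/3) = 91/3.
Next entering variable (most negative z-row entry -1): q.
Ratio test on column q — row 1: (13/3)/1 = 13/3; row 2: (56/3)/3 = 56/9. Minimum is 13/3 at row 1 (r leaves); pivot element 1.
After the second pivot the z-row RHS is 91/3 − (-1)·(13/3) = 104/3.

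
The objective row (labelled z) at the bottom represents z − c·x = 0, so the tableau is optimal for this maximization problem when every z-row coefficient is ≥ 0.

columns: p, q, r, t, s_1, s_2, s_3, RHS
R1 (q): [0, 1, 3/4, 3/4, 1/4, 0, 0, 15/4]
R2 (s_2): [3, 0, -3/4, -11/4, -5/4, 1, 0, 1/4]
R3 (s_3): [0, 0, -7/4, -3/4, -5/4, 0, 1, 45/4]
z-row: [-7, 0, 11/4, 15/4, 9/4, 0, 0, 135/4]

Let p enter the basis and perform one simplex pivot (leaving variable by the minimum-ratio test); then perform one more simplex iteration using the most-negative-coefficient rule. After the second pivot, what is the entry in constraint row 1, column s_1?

1/3

Ratio test on column p — row 1: entry 0 ≤ 0; row 2: (1/4)/3 = 1/12; row 3: entry 0 ≤ 0. Minimum is 1/12 at row 2 (s_2 leaves); pivot element 3.
Divide row 2 by 3; eliminate column p from the other rows.
Second iteration: most negative z-row entry is -8/3 in column t, so t enters.
Ratio test on column t — row 1: (15/4)/(3/4) = 5; row 2: entry -11/12 ≤ 0; row 3: entry -3/4 ≤ 0. Minimum is 5 at row 1 (q leaves); pivot element 3/4.
Divide row 1 by 3/4; eliminate column t from the other rows.
After both pivots, the entry at constraint row 1, column s_1 is 1/3.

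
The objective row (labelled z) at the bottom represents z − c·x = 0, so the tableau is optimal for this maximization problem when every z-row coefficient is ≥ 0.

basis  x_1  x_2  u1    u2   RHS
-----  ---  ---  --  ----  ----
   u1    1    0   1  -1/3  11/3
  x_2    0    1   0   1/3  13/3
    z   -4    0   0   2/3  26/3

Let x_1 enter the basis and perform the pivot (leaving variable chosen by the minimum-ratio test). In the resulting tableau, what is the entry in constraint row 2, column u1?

0

Ratio test on column x_1 — row 1: (11/3)/1 = 11/3; row 2: entry 0 ≤ 0. Minimum is 11/3 at row 1 (u1 leaves); pivot element 1.
Divide row 1 by 1; eliminate column x_1 from the other rows.
Row 2 update in column u1: 0 − 0·1 = 0.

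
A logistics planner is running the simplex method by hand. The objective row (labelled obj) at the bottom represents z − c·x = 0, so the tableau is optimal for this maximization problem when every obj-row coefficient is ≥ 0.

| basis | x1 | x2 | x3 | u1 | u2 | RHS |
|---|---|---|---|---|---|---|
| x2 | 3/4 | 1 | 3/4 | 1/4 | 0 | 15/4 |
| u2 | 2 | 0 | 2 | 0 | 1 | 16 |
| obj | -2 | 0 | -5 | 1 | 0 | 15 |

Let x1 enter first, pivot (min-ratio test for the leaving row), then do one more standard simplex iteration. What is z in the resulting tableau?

40

Ratio test on column x1 — row 1: (15/4)/(3/4) = 5; row 2: 16/2 = 8. Minimum is 5 at row 1 (x2 leaves); pivot element 3/4.
Pivot on row 1; the obj-row RHS becomes 15 − (-2)·5 = 25.
Next entering variable (most negative obj-row entry -3): x3.
Ratio test on column x3 — row 1: 5/1 = 5; row 2: entry 0 ≤ 0. Minimum is 5 at row 1 (x1 leaves); pivot element 1.
After the second pivot the obj-row RHS is 25 − (-3)·5 = 40.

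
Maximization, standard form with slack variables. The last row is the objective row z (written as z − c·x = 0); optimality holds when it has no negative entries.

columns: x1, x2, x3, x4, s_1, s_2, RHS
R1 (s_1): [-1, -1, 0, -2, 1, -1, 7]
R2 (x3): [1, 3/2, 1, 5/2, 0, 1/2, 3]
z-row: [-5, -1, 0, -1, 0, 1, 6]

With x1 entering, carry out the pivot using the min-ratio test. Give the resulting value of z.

Ratio test on column x1 — row 1: entry -1 ≤ 0; row 2: 3/1 = 3. Minimum is 3 at row 2 (x3 leaves); pivot element 1.
Pivot on row 2; the z-row RHS becomes 6 − (-5)·3 = 21.

21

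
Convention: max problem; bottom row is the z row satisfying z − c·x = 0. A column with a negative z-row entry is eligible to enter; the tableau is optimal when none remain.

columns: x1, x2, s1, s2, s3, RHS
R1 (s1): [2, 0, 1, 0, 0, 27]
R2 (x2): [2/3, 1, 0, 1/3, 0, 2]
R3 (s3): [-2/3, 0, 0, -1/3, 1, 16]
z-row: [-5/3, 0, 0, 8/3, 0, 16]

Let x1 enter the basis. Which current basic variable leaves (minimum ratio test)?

x2

Column x1 entries and ratios — s1: 27/2 = 27/2; x2: 2/(2/3) = 3; s3: -2/3 ≤ 0, skip.
Smallest ratio is 3 in the row of x2, so x2 leaves.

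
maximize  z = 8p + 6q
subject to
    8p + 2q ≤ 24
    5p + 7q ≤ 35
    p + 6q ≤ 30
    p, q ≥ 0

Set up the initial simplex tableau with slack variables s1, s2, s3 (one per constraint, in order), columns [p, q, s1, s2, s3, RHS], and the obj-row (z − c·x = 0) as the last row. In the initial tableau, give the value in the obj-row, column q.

-6

The obj-row carries the negated objective coefficients: the q entry is -6.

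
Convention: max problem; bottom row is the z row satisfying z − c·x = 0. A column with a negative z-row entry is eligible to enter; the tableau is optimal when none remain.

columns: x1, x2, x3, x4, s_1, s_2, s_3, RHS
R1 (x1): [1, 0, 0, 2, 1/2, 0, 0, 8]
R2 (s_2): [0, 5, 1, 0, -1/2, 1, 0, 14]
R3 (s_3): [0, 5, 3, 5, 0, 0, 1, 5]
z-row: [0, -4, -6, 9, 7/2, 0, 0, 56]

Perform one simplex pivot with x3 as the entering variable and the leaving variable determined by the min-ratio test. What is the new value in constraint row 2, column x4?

-5/3

Ratio test on column x3 — row 1: entry 0 ≤ 0; row 2: 14/1 = 14; row 3: 5/3 = 5/3. Minimum is 5/3 at row 3 (s_3 leaves); pivot element 3.
Divide row 3 by 3; eliminate column x3 from the other rows.
Row 2 update in column x4: 0 − 1·(5/3) = -5/3.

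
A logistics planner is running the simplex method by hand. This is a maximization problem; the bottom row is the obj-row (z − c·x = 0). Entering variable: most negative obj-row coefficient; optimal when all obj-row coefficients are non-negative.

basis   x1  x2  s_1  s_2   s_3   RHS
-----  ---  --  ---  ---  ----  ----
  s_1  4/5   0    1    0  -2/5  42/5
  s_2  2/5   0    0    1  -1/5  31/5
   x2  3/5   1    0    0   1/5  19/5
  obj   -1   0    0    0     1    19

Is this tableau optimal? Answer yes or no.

no

The obj-row has a negative entry -1 in column x1, so it is not optimal.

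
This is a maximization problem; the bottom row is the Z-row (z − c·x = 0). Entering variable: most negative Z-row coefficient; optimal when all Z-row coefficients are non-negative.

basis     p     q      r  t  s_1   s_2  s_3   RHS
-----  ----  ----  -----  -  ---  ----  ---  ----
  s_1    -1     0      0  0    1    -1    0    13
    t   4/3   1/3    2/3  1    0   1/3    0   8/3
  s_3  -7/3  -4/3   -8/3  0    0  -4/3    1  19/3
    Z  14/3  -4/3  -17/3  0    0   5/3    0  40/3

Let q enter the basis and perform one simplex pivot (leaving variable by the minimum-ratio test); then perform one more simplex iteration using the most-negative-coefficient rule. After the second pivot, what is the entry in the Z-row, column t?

Ratio test on column q — row 1: entry 0 ≤ 0; row 2: (8/3)/(1/3) = 8; row 3: entry -4/3 ≤ 0. Minimum is 8 at row 2 (t leaves); pivot element 1/3.
Divide row 2 by 1/3; eliminate column q from the other rows.
Second iteration: most negative Z-row entry is -3 in column r, so r enters.
Ratio test on column r — row 1: entry 0 ≤ 0; row 2: 8/2 = 4; row 3: entry 0 ≤ 0. Minimum is 4 at row 2 (q leaves); pivot element 2.
Divide row 2 by 2; eliminate column r from the other rows.
After both pivots, the entry at the Z-row, column t is 17/2.

17/2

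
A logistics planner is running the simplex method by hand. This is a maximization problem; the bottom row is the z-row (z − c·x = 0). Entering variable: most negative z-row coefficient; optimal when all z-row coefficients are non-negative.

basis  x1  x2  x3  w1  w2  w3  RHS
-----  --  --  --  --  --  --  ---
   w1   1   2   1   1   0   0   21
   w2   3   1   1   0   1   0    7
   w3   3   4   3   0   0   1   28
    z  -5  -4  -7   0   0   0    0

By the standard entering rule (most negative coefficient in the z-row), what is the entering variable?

x3

Negative z-row entries: x1: -5, x2: -4, x3: -7.
The most negative is -7 in column x3, so x3 enters.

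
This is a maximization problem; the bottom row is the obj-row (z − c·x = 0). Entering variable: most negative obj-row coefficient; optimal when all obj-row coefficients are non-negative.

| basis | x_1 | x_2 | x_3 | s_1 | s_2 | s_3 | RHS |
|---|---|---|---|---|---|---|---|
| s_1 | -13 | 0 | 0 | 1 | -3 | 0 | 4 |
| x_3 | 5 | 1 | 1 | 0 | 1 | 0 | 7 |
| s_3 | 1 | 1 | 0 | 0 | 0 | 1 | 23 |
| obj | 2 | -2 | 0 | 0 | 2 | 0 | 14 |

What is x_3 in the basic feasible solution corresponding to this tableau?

7

x_3 is basic (row 2); its value is the RHS of that row, 7.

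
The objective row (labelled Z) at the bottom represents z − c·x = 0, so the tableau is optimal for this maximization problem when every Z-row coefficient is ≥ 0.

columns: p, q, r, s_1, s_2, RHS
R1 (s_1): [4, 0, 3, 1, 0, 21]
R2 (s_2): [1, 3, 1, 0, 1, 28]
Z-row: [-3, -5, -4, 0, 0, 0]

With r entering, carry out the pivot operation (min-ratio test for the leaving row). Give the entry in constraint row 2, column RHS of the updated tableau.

Ratio test on column r — row 1: 21/3 = 7; row 2: 28/1 = 28. Minimum is 7 at row 1 (s_1 leaves); pivot element 3.
Divide row 1 by 3; eliminate column r from the other rows.
Row 2 update in column RHS: 28 − 1·7 = 21.

21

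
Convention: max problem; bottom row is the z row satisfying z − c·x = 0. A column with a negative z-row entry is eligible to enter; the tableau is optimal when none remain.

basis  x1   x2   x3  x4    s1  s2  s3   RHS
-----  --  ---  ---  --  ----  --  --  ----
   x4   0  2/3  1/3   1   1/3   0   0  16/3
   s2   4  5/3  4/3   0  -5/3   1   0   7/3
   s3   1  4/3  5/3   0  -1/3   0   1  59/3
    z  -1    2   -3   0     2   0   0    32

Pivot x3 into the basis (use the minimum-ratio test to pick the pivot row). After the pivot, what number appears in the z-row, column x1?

8

Ratio test on column x3 — row 1: (16/3)/(1/3) = 16; row 2: (7/3)/(4/3) = 7/4; row 3: (59/3)/(5/3) = 59/5. Minimum is 7/4 at row 2 (s2 leaves); pivot element 4/3.
Divide row 2 by 4/3; eliminate column x3 from the other rows.
z-row update in column x1: -1 − (-3)·3 = 8.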